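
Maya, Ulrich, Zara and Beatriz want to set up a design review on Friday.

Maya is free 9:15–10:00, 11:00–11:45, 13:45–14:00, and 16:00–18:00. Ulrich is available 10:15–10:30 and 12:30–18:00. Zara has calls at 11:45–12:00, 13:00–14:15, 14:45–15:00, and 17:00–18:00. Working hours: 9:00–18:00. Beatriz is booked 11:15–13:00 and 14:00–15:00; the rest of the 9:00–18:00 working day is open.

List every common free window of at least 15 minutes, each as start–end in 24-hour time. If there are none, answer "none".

Zara free within 09:00–18:00: 09:00–11:45, 12:00–13:00, 14:15–14:45, 15:00–17:00.
Beatriz free within 09:00–18:00: 09:00–11:15, 13:00–14:00, 15:00–18:00.
Maya ∩ Ulrich: 13:45–14:00, 16:00–18:00.
Maya ∩ Ulrich ∩ Zara: 16:00–17:00.
Maya ∩ Ulrich ∩ Zara ∩ Beatriz: 16:00–17:00.
Windows ≥ 15 min: 16:00–17:00.

16:00–17:00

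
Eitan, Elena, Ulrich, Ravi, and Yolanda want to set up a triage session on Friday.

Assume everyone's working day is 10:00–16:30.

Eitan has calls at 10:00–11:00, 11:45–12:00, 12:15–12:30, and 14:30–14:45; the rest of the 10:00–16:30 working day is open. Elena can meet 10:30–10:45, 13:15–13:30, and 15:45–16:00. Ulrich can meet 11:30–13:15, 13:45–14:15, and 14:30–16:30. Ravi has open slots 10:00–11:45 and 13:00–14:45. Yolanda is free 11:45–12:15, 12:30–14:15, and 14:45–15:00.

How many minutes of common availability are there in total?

Eitan free within 10:00–16:30: 11:00–11:45, 12:00–12:15, 12:30–14:30, 14:45–16:30.
Eitan ∩ Elena: 13:15–13:30, 15:45–16:00.
Eitan ∩ Elena ∩ Ulrich: 15:45–16:00.
Eitan ∩ Elena ∩ Ulrich ∩ Ravi: (none).
Eitan ∩ Elena ∩ Ulrich ∩ Ravi ∩ Yolanda: (none).
Total common minutes: 0.

0 minutes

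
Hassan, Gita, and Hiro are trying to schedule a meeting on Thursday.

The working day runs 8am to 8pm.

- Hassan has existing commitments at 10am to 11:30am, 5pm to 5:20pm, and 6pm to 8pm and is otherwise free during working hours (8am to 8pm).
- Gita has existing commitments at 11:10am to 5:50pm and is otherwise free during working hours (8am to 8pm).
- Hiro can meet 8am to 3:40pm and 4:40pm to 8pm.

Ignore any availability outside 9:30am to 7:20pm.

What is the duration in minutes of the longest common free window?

30 minutes

Hassan free within 08:00–20:00: 08:00–10:00, 11:30–17:00, 17:20–18:00.
Gita free within 08:00–20:00: 08:00–11:10, 17:50–20:00.
Hassan ∩ Gita: 08:00–10:00, 17:50–18:00.
Hassan ∩ Gita ∩ Hiro: 08:00–10:00, 17:50–18:00.
Restricted to 09:30–19:20: 09:30–10:00, 17:50–18:00.
Common window lengths: 30, 10 min; longest is 30.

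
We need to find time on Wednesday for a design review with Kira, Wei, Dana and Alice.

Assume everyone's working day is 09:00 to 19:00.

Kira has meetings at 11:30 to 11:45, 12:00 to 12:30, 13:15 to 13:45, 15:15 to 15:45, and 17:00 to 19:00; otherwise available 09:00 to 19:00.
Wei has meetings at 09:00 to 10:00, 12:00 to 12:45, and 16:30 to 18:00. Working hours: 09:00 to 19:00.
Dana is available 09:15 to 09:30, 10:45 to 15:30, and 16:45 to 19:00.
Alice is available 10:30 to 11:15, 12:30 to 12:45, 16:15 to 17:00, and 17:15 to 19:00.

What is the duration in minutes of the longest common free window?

Kira free within 09:00–19:00: 09:00–11:30, 11:45–12:00, 12:30–13:15, 13:45–15:15, 15:45–17:00.
Wei free within 09:00–19:00: 10:00–12:00, 12:45–16:30, 18:00–19:00.
Kira ∩ Wei: 10:00–11:30, 11:45–12:00, 12:45–13:15, 13:45–15:15, 15:45–16:30.
Kira ∩ Wei ∩ Dana: 10:45–11:30, 11:45–12:00, 12:45–13:15, 13:45–15:15.
Kira ∩ Wei ∩ Dana ∩ Alice: 10:45–11:15.
Single common window of 30 minutes.

30 minutes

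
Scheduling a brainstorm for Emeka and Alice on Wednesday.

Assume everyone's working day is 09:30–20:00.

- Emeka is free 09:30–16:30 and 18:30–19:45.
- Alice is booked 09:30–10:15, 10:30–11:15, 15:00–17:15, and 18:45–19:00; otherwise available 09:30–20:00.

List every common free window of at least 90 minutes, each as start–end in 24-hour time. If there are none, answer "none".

11:15–15:00

Alice free within 09:30–20:00: 10:15–10:30, 11:15–15:00, 17:15–18:45, 19:00–20:00.
Emeka ∩ Alice: 10:15–10:30, 11:15–15:00, 18:30–18:45, 19:00–19:45.
Windows ≥ 90 min: 11:15–15:00.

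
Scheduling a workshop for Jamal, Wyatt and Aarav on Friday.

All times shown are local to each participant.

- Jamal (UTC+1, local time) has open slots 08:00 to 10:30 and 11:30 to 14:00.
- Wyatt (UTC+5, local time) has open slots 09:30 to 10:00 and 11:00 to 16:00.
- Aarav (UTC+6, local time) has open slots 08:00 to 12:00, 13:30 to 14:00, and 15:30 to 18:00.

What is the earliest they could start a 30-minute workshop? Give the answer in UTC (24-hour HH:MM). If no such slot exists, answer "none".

07:30

Jamal → UTC: 07:00–09:30, 10:30–13:00.
Wyatt → UTC: 04:30–05:00, 06:00–11:00.
Aarav → UTC: 02:00–06:00, 07:30–08:00, 09:30–12:00.
Jamal ∩ Wyatt: 07:00–09:30, 10:30–11:00.
Jamal ∩ Wyatt ∩ Aarav: 07:30–08:00, 10:30–11:00.
Windows ≥ 30 min: 07:30–08:00, 10:30–11:00.
Earliest such window starts at 07:30.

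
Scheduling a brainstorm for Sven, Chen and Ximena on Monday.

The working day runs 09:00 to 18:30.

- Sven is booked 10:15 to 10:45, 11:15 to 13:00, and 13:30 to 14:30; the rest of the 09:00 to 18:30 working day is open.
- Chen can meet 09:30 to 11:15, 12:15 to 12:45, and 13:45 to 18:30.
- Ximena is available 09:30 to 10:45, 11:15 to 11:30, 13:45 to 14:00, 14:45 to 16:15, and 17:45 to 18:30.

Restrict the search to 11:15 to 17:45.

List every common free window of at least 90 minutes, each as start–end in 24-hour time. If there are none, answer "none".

14:45–16:15

Sven free within 09:00–18:30: 09:00–10:15, 10:45–11:15, 13:00–13:30, 14:30–18:30.
Sven ∩ Chen: 09:30–10:15, 10:45–11:15, 14:30–18:30.
Sven ∩ Chen ∩ Ximena: 09:30–10:15, 14:45–16:15, 17:45–18:30.
Restricted to 11:15–17:45: 14:45–16:15.
Windows ≥ 90 min: 14:45–16:15.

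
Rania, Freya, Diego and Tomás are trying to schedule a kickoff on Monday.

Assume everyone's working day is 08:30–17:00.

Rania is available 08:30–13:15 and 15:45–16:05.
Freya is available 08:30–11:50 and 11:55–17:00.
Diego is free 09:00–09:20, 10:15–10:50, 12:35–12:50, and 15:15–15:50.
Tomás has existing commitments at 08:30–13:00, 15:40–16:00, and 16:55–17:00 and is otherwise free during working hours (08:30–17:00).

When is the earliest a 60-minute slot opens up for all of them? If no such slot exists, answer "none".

Tomás free within 08:30–17:00: 13:00–15:40, 16:00–16:55.
Rania ∩ Freya: 08:30–11:50, 11:55–13:15, 15:45–16:05.
Rania ∩ Freya ∩ Diego: 09:00–09:20, 10:15–10:50, 12:35–12:50, 15:45–15:50.
Rania ∩ Freya ∩ Diego ∩ Tomás: (none).
Windows ≥ 60 min: (none).

none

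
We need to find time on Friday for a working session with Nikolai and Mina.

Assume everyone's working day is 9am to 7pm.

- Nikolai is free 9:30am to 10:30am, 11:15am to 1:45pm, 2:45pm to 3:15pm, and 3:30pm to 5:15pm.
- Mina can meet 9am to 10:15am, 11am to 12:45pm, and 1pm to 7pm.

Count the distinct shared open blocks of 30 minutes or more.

5

Nikolai ∩ Mina: 09:30–10:15, 11:15–12:45, 13:00–13:45, 14:45–15:15, 15:30–17:15.
Windows ≥ 30 min: 09:30–10:15, 11:15–12:45, 13:00–13:45, 14:45–15:15, 15:30–17:15.
That's 5 windows.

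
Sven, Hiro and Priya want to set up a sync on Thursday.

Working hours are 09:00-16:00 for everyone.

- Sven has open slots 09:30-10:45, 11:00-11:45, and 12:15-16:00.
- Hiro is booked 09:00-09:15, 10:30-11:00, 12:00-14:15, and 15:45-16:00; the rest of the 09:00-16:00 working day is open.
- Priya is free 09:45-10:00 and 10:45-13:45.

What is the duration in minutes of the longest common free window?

45 minutes

Hiro free within 09:00–16:00: 09:15–10:30, 11:00–12:00, 14:15–15:45.
Sven ∩ Hiro: 09:30–10:30, 11:00–11:45, 14:15–15:45.
Sven ∩ Hiro ∩ Priya: 09:45–10:00, 11:00–11:45.
Common window lengths: 15, 45 min; longest is 45.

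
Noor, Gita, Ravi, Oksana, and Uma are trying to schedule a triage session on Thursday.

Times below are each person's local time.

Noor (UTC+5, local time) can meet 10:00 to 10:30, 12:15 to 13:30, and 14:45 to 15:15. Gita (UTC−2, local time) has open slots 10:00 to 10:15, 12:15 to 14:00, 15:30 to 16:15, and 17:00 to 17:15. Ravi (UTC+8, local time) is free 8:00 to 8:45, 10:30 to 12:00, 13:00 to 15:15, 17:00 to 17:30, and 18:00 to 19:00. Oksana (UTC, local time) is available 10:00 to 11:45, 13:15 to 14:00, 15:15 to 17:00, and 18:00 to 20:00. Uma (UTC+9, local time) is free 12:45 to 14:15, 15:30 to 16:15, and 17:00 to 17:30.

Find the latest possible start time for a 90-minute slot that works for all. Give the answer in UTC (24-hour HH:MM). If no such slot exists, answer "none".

none

Noor → UTC: 05:00–05:30, 07:15–08:30, 09:45–10:15.
Gita → UTC: 12:00–12:15, 14:15–16:00, 17:30–18:15, 19:00–19:15.
Ravi → UTC: 00:00–00:45, 02:30–04:00, 05:00–07:15, 09:00–09:30, 10:00–11:00.
Oksana → UTC: 10:00–11:45, 13:15–14:00, 15:15–17:00, 18:00–20:00.
Uma → UTC: 03:45–05:15, 06:30–07:15, 08:00–08:30.
Noor ∩ Gita: (none).
Noor ∩ Gita ∩ Ravi: (none).
Noor ∩ Gita ∩ Ravi ∩ Oksana: (none).
Noor ∩ Gita ∩ Ravi ∩ Oksana ∩ Uma: (none).
Windows ≥ 90 min: (none).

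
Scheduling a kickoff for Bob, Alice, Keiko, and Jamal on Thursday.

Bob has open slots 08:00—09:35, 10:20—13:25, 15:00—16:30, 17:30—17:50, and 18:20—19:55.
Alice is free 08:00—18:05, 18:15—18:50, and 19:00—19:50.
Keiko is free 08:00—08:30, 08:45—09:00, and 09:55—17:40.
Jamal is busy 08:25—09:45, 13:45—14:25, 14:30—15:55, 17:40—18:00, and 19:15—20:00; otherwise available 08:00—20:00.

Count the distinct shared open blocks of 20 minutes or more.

Jamal free within 08:00–20:00: 08:00–08:25, 09:45–13:45, 14:25–14:30, 15:55–17:40, 18:00–19:15.
Bob ∩ Alice: 08:00–09:35, 10:20–13:25, 15:00–16:30, 17:30–17:50, 18:20–18:50, 19:00–19:50.
Bob ∩ Alice ∩ Keiko: 08:00–08:30, 08:45–09:00, 10:20–13:25, 15:00–16:30, 17:30–17:40.
Bob ∩ Alice ∩ Keiko ∩ Jamal: 08:00–08:25, 10:20–13:25, 15:55–16:30, 17:30–17:40.
Windows ≥ 20 min: 08:00–08:25, 10:20–13:25, 15:55–16:30.
That's 3 windows.

3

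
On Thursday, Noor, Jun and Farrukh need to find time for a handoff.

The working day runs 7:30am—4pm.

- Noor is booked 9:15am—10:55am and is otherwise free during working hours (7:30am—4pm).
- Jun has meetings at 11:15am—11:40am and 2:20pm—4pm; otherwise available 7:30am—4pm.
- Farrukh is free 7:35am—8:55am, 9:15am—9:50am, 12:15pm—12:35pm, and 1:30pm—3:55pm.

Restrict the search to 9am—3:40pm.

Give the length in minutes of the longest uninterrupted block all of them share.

50 minutes

Noor free within 07:30–16:00: 07:30–09:15, 10:55–16:00.
Jun free within 07:30–16:00: 07:30–11:15, 11:40–14:20.
Noor ∩ Jun: 07:30–09:15, 10:55–11:15, 11:40–14:20.
Noor ∩ Jun ∩ Farrukh: 07:35–08:55, 12:15–12:35, 13:30–14:20.
Restricted to 09:00–15:40: 12:15–12:35, 13:30–14:20.
Common window lengths: 20, 50 min; longest is 50.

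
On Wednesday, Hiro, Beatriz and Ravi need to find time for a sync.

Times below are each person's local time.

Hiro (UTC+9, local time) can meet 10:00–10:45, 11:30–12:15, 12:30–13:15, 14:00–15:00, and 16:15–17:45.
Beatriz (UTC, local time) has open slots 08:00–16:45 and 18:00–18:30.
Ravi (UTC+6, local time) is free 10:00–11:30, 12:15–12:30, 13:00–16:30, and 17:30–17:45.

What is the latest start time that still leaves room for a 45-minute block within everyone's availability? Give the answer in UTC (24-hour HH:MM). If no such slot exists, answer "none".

Hiro → UTC: 01:00–01:45, 02:30–03:15, 03:30–04:15, 05:00–06:00, 07:15–08:45.
Beatriz → UTC: 08:00–16:45, 18:00–18:30.
Ravi → UTC: 04:00–05:30, 06:15–06:30, 07:00–10:30, 11:30–11:45.
Hiro ∩ Beatriz: 08:00–08:45.
Hiro ∩ Beatriz ∩ Ravi: 08:00–08:45.
Windows ≥ 45 min: 08:00–08:45.
Latest start in the last window 08:00–08:45 is 08:45 − 45 min = 08:00.

08:00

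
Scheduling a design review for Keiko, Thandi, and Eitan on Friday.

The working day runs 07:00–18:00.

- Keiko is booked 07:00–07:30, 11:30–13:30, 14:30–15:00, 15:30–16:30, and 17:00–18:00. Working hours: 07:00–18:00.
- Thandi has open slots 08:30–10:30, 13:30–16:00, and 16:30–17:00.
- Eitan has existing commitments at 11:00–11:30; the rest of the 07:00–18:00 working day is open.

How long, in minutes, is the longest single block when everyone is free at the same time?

Keiko free within 07:00–18:00: 07:30–11:30, 13:30–14:30, 15:00–15:30, 16:30–17:00.
Eitan free within 07:00–18:00: 07:00–11:00, 11:30–18:00.
Keiko ∩ Thandi: 08:30–10:30, 13:30–14:30, 15:00–15:30, 16:30–17:00.
Keiko ∩ Thandi ∩ Eitan: 08:30–10:30, 13:30–14:30, 15:00–15:30, 16:30–17:00.
Common window lengths: 120, 60, 30, 30 min; longest is 120.

120 minutes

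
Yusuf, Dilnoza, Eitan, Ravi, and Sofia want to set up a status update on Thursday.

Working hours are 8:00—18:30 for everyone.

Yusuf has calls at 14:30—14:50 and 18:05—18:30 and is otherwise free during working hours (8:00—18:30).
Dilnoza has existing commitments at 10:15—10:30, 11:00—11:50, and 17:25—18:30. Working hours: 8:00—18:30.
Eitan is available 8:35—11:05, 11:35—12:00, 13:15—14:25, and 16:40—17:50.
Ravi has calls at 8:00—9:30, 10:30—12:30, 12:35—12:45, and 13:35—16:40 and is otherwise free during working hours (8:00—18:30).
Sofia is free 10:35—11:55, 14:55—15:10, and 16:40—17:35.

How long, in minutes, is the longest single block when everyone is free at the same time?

45 minutes

Yusuf free within 08:00–18:30: 08:00–14:30, 14:50–18:05.
Dilnoza free within 08:00–18:30: 08:00–10:15, 10:30–11:00, 11:50–17:25.
Ravi free within 08:00–18:30: 09:30–10:30, 12:30–12:35, 12:45–13:35, 16:40–18:30.
Yusuf ∩ Dilnoza: 08:00–10:15, 10:30–11:00, 11:50–14:30, 14:50–17:25.
Yusuf ∩ Dilnoza ∩ Eitan: 08:35–10:15, 10:30–11:00, 11:50–12:00, 13:15–14:25, 16:40–17:25.
Yusuf ∩ Dilnoza ∩ Eitan ∩ Ravi: 09:30–10:15, 13:15–13:35, 16:40–17:25.
Yusuf ∩ Dilnoza ∩ Eitan ∩ Ravi ∩ Sofia: 16:40–17:25.
Single common window of 45 minutes.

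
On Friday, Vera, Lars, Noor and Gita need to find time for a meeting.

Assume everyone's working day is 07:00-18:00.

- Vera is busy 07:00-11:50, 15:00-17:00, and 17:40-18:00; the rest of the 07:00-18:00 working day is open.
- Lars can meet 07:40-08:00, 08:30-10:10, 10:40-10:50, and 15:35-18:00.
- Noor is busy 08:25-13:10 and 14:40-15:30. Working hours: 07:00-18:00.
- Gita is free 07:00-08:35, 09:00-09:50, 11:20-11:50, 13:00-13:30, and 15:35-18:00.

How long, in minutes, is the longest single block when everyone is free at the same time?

40 minutes

Vera free within 07:00–18:00: 11:50–15:00, 17:00–17:40.
Noor free within 07:00–18:00: 07:00–08:25, 13:10–14:40, 15:30–18:00.
Vera ∩ Lars: 17:00–17:40.
Vera ∩ Lars ∩ Noor: 17:00–17:40.
Vera ∩ Lars ∩ Noor ∩ Gita: 17:00–17:40.
Single common window of 40 minutes.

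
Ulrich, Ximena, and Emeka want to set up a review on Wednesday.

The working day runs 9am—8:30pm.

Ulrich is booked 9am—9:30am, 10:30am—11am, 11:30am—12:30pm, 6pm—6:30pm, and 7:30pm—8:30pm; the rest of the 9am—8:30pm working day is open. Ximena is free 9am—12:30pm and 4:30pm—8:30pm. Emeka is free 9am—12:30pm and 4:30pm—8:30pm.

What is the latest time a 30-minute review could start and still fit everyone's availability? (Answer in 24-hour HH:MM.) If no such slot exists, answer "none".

Ulrich free within 09:00–20:30: 09:30–10:30, 11:00–11:30, 12:30–18:00, 18:30–19:30.
Ulrich ∩ Ximena: 09:30–10:30, 11:00–11:30, 16:30–18:00, 18:30–19:30.
Ulrich ∩ Ximena ∩ Emeka: 09:30–10:30, 11:00–11:30, 16:30–18:00, 18:30–19:30.
Windows ≥ 30 min: 09:30–10:30, 11:00–11:30, 16:30–18:00, 18:30–19:30.
Latest start in the last window 18:30–19:30 is 19:30 − 30 min = 19:00.

19:00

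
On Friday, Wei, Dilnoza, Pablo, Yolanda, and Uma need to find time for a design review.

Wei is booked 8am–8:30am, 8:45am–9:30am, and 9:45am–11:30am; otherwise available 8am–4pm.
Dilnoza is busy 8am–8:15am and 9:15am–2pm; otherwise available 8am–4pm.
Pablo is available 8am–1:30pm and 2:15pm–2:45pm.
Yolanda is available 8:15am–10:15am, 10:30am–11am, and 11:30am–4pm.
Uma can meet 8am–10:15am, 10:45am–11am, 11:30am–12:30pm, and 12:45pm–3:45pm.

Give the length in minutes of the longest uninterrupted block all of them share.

Wei free within 08:00–16:00: 08:30–08:45, 09:30–09:45, 11:30–16:00.
Dilnoza free within 08:00–16:00: 08:15–09:15, 14:00–16:00.
Wei ∩ Dilnoza: 08:30–08:45, 14:00–16:00.
Wei ∩ Dilnoza ∩ Pablo: 08:30–08:45, 14:15–14:45.
Wei ∩ Dilnoza ∩ Pablo ∩ Yolanda: 08:30–08:45, 14:15–14:45.
Wei ∩ Dilnoza ∩ Pablo ∩ Yolanda ∩ Uma: 08:30–08:45, 14:15–14:45.
Common window lengths: 15, 30 min; longest is 30.

30 minutes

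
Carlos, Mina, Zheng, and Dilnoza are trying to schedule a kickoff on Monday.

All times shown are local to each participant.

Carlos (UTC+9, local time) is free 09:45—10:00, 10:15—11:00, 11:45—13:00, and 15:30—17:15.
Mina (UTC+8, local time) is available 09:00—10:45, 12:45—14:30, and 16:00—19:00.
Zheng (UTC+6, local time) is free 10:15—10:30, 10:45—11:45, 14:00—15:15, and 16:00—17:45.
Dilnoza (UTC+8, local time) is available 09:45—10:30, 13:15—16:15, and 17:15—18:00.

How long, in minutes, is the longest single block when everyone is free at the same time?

15 minutes

Carlos → UTC: 00:45–01:00, 01:15–02:00, 02:45–04:00, 06:30–08:15.
Mina → UTC: 01:00–02:45, 04:45–06:30, 08:00–11:00.
Zheng → UTC: 04:15–04:30, 04:45–05:45, 08:00–09:15, 10:00–11:45.
Dilnoza → UTC: 01:45–02:30, 05:15–08:15, 09:15–10:00.
Carlos ∩ Mina: 01:15–02:00, 08:00–08:15.
Carlos ∩ Mina ∩ Zheng: 08:00–08:15.
Carlos ∩ Mina ∩ Zheng ∩ Dilnoza: 08:00–08:15.
Single common window of 15 minutes.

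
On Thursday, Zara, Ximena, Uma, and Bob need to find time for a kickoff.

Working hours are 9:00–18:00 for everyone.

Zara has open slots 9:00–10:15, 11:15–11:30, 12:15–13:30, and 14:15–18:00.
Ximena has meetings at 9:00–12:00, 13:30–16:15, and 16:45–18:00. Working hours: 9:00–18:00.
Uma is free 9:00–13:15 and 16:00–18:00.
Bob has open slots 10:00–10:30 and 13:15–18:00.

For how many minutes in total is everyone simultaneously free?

30 minutes

Ximena free within 09:00–18:00: 12:00–13:30, 16:15–16:45.
Zara ∩ Ximena: 12:15–13:30, 16:15–16:45.
Zara ∩ Ximena ∩ Uma: 12:15–13:15, 16:15–16:45.
Zara ∩ Ximena ∩ Uma ∩ Bob: 16:15–16:45.
Total common minutes: 30.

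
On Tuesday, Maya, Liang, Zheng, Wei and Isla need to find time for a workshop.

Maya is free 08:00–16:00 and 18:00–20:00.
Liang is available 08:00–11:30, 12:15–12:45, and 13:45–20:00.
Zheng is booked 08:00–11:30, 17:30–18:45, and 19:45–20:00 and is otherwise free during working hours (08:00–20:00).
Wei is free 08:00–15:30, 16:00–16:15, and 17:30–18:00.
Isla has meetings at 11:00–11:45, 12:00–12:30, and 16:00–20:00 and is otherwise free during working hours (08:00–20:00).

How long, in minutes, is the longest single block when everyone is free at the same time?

Zheng free within 08:00–20:00: 11:30–17:30, 18:45–19:45.
Isla free within 08:00–20:00: 08:00–11:00, 11:45–12:00, 12:30–16:00.
Maya ∩ Liang: 08:00–11:30, 12:15–12:45, 13:45–16:00, 18:00–20:00.
Maya ∩ Liang ∩ Zheng: 12:15–12:45, 13:45–16:00, 18:45–19:45.
Maya ∩ Liang ∩ Zheng ∩ Wei: 12:15–12:45, 13:45–15:30.
Maya ∩ Liang ∩ Zheng ∩ Wei ∩ Isla: 12:30–12:45, 13:45–15:30.
Common window lengths: 15, 105 min; longest is 105.

105 minutes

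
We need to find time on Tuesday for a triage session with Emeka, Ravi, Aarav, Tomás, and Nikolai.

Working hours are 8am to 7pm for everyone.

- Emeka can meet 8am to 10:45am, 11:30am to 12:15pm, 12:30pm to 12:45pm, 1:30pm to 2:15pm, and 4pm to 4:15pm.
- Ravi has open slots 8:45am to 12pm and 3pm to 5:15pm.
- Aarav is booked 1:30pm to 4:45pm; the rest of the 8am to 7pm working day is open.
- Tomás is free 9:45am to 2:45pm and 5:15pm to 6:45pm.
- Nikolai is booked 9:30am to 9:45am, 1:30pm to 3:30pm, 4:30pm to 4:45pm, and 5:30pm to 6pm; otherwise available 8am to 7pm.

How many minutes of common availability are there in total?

Aarav free within 08:00–19:00: 08:00–13:30, 16:45–19:00.
Nikolai free within 08:00–19:00: 08:00–09:30, 09:45–13:30, 15:30–16:30, 16:45–17:30, 18:00–19:00.
Emeka ∩ Ravi: 08:45–10:45, 11:30–12:00, 16:00–16:15.
Emeka ∩ Ravi ∩ Aarav: 08:45–10:45, 11:30–12:00.
Emeka ∩ Ravi ∩ Aarav ∩ Tomás: 09:45–10:45, 11:30–12:00.
Emeka ∩ Ravi ∩ Aarav ∩ Tomás ∩ Nikolai: 09:45–10:45, 11:30–12:00.
Total common minutes: 60 + 30 = 90.

90 minutes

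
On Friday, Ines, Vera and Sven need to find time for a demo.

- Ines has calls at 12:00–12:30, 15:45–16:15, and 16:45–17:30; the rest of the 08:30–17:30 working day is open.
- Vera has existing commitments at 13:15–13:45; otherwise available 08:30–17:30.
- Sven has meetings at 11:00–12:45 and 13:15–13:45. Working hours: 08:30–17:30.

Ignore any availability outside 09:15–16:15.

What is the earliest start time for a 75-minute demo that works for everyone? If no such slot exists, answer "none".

Ines free within 08:30–17:30: 08:30–12:00, 12:30–15:45, 16:15–16:45.
Vera free within 08:30–17:30: 08:30–13:15, 13:45–17:30.
Sven free within 08:30–17:30: 08:30–11:00, 12:45–13:15, 13:45–17:30.
Ines ∩ Vera: 08:30–12:00, 12:30–13:15, 13:45–15:45, 16:15–16:45.
Ines ∩ Vera ∩ Sven: 08:30–11:00, 12:45–13:15, 13:45–15:45, 16:15–16:45.
Restricted to 09:15–16:15: 09:15–11:00, 12:45–13:15, 13:45–15:45.
Windows ≥ 75 min: 09:15–11:00, 13:45–15:45.
Earliest such window starts at 09:15.

09:15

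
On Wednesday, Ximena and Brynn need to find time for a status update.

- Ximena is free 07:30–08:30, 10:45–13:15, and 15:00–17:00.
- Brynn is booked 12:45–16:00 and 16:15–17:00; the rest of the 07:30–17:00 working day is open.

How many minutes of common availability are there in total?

Brynn free within 07:30–17:00: 07:30–12:45, 16:00–16:15.
Ximena ∩ Brynn: 07:30–08:30, 10:45–12:45, 16:00–16:15.
Total common minutes: 60 + 120 + 15 = 195.

195 minutes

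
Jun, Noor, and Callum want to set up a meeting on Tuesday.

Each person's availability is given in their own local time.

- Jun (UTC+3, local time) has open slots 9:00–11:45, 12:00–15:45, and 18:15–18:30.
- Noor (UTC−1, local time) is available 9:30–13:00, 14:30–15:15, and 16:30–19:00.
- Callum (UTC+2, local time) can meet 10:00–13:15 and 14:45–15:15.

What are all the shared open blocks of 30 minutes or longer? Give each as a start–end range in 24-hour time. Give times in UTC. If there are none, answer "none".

10:30–11:15

Jun → UTC: 06:00–08:45, 09:00–12:45, 15:15–15:30.
Noor → UTC: 10:30–14:00, 15:30–16:15, 17:30–20:00.
Callum → UTC: 08:00–11:15, 12:45–13:15.
Jun ∩ Noor: 10:30–12:45.
Jun ∩ Noor ∩ Callum: 10:30–11:15.
Windows ≥ 30 min: 10:30–11:15.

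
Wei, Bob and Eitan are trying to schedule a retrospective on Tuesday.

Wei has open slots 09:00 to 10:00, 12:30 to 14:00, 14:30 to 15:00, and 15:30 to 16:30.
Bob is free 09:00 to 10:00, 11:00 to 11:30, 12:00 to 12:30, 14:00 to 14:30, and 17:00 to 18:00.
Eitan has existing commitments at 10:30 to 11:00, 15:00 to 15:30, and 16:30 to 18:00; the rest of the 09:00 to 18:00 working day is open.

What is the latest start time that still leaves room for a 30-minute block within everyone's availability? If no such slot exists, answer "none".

Eitan free within 09:00–18:00: 09:00–10:30, 11:00–15:00, 15:30–16:30.
Wei ∩ Bob: 09:00–10:00.
Wei ∩ Bob ∩ Eitan: 09:00–10:00.
Windows ≥ 30 min: 09:00–10:00.
Latest start in the last window 09:00–10:00 is 10:00 − 30 min = 09:30.

09:30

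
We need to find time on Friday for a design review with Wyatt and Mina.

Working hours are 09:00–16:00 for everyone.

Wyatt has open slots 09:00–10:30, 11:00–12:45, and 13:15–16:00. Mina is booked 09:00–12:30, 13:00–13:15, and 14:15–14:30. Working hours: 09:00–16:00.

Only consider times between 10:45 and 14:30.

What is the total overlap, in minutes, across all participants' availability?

Mina free within 09:00–16:00: 12:30–13:00, 13:15–14:15, 14:30–16:00.
Wyatt ∩ Mina: 12:30–12:45, 13:15–14:15, 14:30–16:00.
Restricted to 10:45–14:30: 12:30–12:45, 13:15–14:15.
Total common minutes: 15 + 60 = 75.

75 minutes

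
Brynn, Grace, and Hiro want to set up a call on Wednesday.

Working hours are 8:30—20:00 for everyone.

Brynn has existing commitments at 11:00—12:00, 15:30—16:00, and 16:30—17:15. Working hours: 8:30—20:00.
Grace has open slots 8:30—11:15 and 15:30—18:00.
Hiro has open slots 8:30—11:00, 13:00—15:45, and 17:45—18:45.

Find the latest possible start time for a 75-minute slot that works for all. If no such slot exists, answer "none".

09:45

Brynn free within 08:30–20:00: 08:30–11:00, 12:00–15:30, 16:00–16:30, 17:15–20:00.
Brynn ∩ Grace: 08:30–11:00, 16:00–16:30, 17:15–18:00.
Brynn ∩ Grace ∩ Hiro: 08:30–11:00, 17:45–18:00.
Windows ≥ 75 min: 08:30–11:00.
Latest start in the last window 08:30–11:00 is 11:00 − 75 min = 09:45.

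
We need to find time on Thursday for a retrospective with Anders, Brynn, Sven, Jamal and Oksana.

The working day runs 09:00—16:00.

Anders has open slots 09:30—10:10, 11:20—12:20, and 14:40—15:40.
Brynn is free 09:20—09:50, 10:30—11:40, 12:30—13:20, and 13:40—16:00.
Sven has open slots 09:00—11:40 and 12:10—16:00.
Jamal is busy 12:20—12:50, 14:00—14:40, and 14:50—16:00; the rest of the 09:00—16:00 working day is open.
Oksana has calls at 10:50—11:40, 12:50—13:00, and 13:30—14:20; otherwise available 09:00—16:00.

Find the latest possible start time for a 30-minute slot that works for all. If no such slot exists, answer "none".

none

Jamal free within 09:00–16:00: 09:00–12:20, 12:50–14:00, 14:40–14:50.
Oksana free within 09:00–16:00: 09:00–10:50, 11:40–12:50, 13:00–13:30, 14:20–16:00.
Anders ∩ Brynn: 09:30–09:50, 11:20–11:40, 14:40–15:40.
Anders ∩ Brynn ∩ Sven: 09:30–09:50, 11:20–11:40, 14:40–15:40.
Anders ∩ Brynn ∩ Sven ∩ Jamal: 09:30–09:50, 11:20–11:40, 14:40–14:50.
Anders ∩ Brynn ∩ Sven ∩ Jamal ∩ Oksana: 09:30–09:50, 14:40–14:50.
Windows ≥ 30 min: (none).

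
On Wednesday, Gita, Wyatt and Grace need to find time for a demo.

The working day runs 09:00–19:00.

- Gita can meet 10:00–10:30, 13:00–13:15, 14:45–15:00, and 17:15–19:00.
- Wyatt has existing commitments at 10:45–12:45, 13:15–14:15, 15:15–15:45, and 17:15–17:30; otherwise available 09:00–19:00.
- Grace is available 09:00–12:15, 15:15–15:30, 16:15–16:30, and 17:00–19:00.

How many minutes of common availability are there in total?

Wyatt free within 09:00–19:00: 09:00–10:45, 12:45–13:15, 14:15–15:15, 15:45–17:15, 17:30–19:00.
Gita ∩ Wyatt: 10:00–10:30, 13:00–13:15, 14:45–15:00, 17:30–19:00.
Gita ∩ Wyatt ∩ Grace: 10:00–10:30, 17:30–19:00.
Total common minutes: 30 + 90 = 120.

120 minutes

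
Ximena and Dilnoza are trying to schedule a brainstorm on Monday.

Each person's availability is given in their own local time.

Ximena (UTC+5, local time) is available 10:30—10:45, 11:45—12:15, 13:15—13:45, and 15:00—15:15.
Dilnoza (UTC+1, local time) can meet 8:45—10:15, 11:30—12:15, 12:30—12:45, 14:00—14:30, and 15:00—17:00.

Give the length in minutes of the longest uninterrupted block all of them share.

Ximena → UTC: 05:30–05:45, 06:45–07:15, 08:15–08:45, 10:00–10:15.
Dilnoza → UTC: 07:45–09:15, 10:30–11:15, 11:30–11:45, 13:00–13:30, 14:00–16:00.
Ximena ∩ Dilnoza: 08:15–08:45.
Single common window of 30 minutes.

30 minutes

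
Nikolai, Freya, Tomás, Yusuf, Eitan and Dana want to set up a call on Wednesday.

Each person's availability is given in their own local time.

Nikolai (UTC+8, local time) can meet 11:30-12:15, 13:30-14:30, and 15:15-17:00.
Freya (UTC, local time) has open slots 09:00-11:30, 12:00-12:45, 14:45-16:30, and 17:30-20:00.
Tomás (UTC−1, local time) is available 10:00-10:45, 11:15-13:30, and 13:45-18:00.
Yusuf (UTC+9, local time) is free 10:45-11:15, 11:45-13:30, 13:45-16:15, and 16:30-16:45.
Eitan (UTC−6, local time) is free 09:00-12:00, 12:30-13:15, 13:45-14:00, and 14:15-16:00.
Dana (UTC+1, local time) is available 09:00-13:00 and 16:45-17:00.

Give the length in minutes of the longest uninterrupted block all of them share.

Nikolai → UTC: 03:30–04:15, 05:30–06:30, 07:15–09:00.
Freya → UTC: 09:00–11:30, 12:00–12:45, 14:45–16:30, 17:30–20:00.
Tomás → UTC: 11:00–11:45, 12:15–14:30, 14:45–19:00.
Yusuf → UTC: 01:45–02:15, 02:45–04:30, 04:45–07:15, 07:30–07:45.
Eitan → UTC: 15:00–18:00, 18:30–19:15, 19:45–20:00, 20:15–22:00.
Dana → UTC: 08:00–12:00, 15:45–16:00.
Nikolai ∩ Freya: (none).
Nikolai ∩ Freya ∩ Tomás: (none).
Nikolai ∩ Freya ∩ Tomás ∩ Yusuf: (none).
Nikolai ∩ Freya ∩ Tomás ∩ Yusuf ∩ Eitan: (none).
Nikolai ∩ Freya ∩ Tomás ∩ Yusuf ∩ Eitan ∩ Dana: (none).
No common window.

0 minutes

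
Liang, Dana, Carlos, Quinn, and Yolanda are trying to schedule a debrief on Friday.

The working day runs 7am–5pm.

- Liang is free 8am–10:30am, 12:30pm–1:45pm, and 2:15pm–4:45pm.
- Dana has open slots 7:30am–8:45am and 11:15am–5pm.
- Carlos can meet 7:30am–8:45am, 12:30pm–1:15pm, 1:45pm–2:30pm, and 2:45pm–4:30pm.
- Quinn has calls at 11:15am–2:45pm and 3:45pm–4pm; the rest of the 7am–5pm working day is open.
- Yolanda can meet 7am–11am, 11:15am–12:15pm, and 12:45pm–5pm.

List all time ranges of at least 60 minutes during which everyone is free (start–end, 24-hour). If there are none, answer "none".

14:45–15:45

Quinn free within 07:00–17:00: 07:00–11:15, 14:45–15:45, 16:00–17:00.
Liang ∩ Dana: 08:00–08:45, 12:30–13:45, 14:15–16:45.
Liang ∩ Dana ∩ Carlos: 08:00–08:45, 12:30–13:15, 14:15–14:30, 14:45–16:30.
Liang ∩ Dana ∩ Carlos ∩ Quinn: 08:00–08:45, 14:45–15:45, 16:00–16:30.
Liang ∩ Dana ∩ Carlos ∩ Quinn ∩ Yolanda: 08:00–08:45, 14:45–15:45, 16:00–16:30.
Windows ≥ 60 min: 14:45–15:45.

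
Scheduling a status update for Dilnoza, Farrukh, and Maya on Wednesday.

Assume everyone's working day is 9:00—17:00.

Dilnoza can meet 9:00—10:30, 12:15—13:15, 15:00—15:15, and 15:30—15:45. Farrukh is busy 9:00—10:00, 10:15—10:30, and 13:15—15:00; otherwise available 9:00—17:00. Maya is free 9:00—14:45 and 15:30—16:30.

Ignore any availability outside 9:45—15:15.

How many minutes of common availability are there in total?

75 minutes

Farrukh free within 09:00–17:00: 10:00–10:15, 10:30–13:15, 15:00–17:00.
Dilnoza ∩ Farrukh: 10:00–10:15, 12:15–13:15, 15:00–15:15, 15:30–15:45.
Dilnoza ∩ Farrukh ∩ Maya: 10:00–10:15, 12:15–13:15, 15:30–15:45.
Restricted to 09:45–15:15: 10:00–10:15, 12:15–13:15.
Total common minutes: 15 + 60 = 75.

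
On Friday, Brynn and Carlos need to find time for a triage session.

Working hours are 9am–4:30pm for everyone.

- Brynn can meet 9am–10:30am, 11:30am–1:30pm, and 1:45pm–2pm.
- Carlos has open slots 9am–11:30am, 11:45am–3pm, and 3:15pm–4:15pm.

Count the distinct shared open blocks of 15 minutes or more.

3

Brynn ∩ Carlos: 09:00–10:30, 11:45–13:30, 13:45–14:00.
Windows ≥ 15 min: 09:00–10:30, 11:45–13:30, 13:45–14:00.
That's 3 windows.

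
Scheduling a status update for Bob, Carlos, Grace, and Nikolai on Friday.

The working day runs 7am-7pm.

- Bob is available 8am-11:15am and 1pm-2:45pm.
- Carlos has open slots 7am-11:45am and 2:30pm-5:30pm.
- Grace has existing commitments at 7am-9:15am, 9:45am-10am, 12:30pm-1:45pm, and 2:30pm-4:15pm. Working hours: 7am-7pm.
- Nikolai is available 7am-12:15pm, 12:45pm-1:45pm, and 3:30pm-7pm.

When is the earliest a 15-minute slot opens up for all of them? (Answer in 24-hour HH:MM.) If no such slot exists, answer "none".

09:15

Grace free within 07:00–19:00: 09:15–09:45, 10:00–12:30, 13:45–14:30, 16:15–19:00.
Bob ∩ Carlos: 08:00–11:15, 14:30–14:45.
Bob ∩ Carlos ∩ Grace: 09:15–09:45, 10:00–11:15.
Bob ∩ Carlos ∩ Grace ∩ Nikolai: 09:15–09:45, 10:00–11:15.
Windows ≥ 15 min: 09:15–09:45, 10:00–11:15.
Earliest such window starts at 09:15.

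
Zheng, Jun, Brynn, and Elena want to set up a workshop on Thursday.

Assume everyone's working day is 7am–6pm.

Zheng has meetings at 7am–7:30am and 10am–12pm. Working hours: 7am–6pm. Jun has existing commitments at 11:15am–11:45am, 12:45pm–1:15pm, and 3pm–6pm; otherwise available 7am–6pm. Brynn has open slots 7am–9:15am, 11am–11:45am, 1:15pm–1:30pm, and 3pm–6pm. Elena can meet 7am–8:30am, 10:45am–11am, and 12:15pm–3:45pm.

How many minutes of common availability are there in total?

Zheng free within 07:00–18:00: 07:30–10:00, 12:00–18:00.
Jun free within 07:00–18:00: 07:00–11:15, 11:45–12:45, 13:15–15:00.
Zheng ∩ Jun: 07:30–10:00, 12:00–12:45, 13:15–15:00.
Zheng ∩ Jun ∩ Brynn: 07:30–09:15, 13:15–13:30.
Zheng ∩ Jun ∩ Brynn ∩ Elena: 07:30–08:30, 13:15–13:30.
Total common minutes: 60 + 15 = 75.

75 minutes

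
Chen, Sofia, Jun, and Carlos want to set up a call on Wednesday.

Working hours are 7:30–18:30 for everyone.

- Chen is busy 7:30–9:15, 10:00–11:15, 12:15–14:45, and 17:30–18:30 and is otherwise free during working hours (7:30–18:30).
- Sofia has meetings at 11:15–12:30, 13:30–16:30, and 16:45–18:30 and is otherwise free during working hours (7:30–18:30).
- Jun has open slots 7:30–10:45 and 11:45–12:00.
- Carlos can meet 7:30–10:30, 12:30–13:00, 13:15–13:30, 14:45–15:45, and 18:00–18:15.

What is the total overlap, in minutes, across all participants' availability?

45 minutes

Chen free within 07:30–18:30: 09:15–10:00, 11:15–12:15, 14:45–17:30.
Sofia free within 07:30–18:30: 07:30–11:15, 12:30–13:30, 16:30–16:45.
Chen ∩ Sofia: 09:15–10:00, 16:30–16:45.
Chen ∩ Sofia ∩ Jun: 09:15–10:00.
Chen ∩ Sofia ∩ Jun ∩ Carlos: 09:15–10:00.
Total common minutes: 45.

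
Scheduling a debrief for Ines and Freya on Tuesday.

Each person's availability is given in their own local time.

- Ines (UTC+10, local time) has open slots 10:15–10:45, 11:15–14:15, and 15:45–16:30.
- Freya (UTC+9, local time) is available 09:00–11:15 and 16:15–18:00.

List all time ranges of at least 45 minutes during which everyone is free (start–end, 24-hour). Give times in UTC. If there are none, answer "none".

01:15–02:15

Ines → UTC: 00:15–00:45, 01:15–04:15, 05:45–06:30.
Freya → UTC: 00:00–02:15, 07:15–09:00.
Ines ∩ Freya: 00:15–00:45, 01:15–02:15.
Windows ≥ 45 min: 01:15–02:15.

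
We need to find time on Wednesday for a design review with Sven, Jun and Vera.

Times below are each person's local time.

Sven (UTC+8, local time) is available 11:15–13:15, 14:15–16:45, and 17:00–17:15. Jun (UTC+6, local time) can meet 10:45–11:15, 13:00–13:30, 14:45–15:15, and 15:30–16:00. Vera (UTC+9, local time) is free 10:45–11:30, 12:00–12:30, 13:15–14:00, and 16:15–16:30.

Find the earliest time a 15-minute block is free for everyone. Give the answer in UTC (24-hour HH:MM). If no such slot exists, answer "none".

04:45

Sven → UTC: 03:15–05:15, 06:15–08:45, 09:00–09:15.
Jun → UTC: 04:45–05:15, 07:00–07:30, 08:45–09:15, 09:30–10:00.
Vera → UTC: 01:45–02:30, 03:00–03:30, 04:15–05:00, 07:15–07:30.
Sven ∩ Jun: 04:45–05:15, 07:00–07:30, 09:00–09:15.
Sven ∩ Jun ∩ Vera: 04:45–05:00, 07:15–07:30.
Windows ≥ 15 min: 04:45–05:00, 07:15–07:30.
Earliest such window starts at 04:45.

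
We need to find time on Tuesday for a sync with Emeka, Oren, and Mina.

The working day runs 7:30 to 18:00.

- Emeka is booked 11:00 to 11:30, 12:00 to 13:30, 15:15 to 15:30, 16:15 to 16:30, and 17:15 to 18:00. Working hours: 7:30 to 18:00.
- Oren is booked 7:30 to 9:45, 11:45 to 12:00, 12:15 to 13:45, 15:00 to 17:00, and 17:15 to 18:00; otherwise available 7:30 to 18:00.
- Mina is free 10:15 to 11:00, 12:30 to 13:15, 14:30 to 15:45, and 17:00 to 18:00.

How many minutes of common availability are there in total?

90 minutes

Emeka free within 07:30–18:00: 07:30–11:00, 11:30–12:00, 13:30–15:15, 15:30–16:15, 16:30–17:15.
Oren free within 07:30–18:00: 09:45–11:45, 12:00–12:15, 13:45–15:00, 17:00–17:15.
Emeka ∩ Oren: 09:45–11:00, 11:30–11:45, 13:45–15:00, 17:00–17:15.
Emeka ∩ Oren ∩ Mina: 10:15–11:00, 14:30–15:00, 17:00–17:15.
Total common minutes: 45 + 30 + 15 = 90.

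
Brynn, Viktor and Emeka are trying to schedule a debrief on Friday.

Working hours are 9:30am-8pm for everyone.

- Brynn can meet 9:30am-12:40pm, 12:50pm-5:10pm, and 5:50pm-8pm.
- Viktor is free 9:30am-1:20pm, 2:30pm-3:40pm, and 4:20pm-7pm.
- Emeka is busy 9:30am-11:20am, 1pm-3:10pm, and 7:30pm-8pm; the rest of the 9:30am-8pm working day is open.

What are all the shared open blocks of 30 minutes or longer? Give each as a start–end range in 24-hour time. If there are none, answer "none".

11:20–12:40, 15:10–15:40, 16:20–17:10, 17:50–19:00

Emeka free within 09:30–20:00: 11:20–13:00, 15:10–19:30.
Brynn ∩ Viktor: 09:30–12:40, 12:50–13:20, 14:30–15:40, 16:20–17:10, 17:50–19:00.
Brynn ∩ Viktor ∩ Emeka: 11:20–12:40, 12:50–13:00, 15:10–15:40, 16:20–17:10, 17:50–19:00.
Windows ≥ 30 min: 11:20–12:40, 15:10–15:40, 16:20–17:10, 17:50–19:00.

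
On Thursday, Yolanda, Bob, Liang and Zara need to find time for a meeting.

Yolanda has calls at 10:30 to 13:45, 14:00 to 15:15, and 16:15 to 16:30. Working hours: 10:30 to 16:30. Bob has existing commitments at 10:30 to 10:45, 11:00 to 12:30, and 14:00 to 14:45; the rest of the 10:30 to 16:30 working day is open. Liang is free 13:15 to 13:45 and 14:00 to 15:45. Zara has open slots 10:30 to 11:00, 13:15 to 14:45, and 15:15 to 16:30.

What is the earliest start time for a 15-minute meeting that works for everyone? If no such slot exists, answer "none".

Yolanda free within 10:30–16:30: 13:45–14:00, 15:15–16:15.
Bob free within 10:30–16:30: 10:45–11:00, 12:30–14:00, 14:45–16:30.
Yolanda ∩ Bob: 13:45–14:00, 15:15–16:15.
Yolanda ∩ Bob ∩ Liang: 15:15–15:45.
Yolanda ∩ Bob ∩ Liang ∩ Zara: 15:15–15:45.
Windows ≥ 15 min: 15:15–15:45.
Earliest such window starts at 15:15.

15:15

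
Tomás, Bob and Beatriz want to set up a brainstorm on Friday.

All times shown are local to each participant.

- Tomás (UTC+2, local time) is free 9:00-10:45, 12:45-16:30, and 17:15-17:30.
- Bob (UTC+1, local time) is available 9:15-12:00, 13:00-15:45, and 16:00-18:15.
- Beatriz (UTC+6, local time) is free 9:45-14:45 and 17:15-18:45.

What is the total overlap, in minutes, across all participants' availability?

Tomás → UTC: 07:00–08:45, 10:45–14:30, 15:15–15:30.
Bob → UTC: 08:15–11:00, 12:00–14:45, 15:00–17:15.
Beatriz → UTC: 03:45–08:45, 11:15–12:45.
Tomás ∩ Bob: 08:15–08:45, 10:45–11:00, 12:00–14:30, 15:15–15:30.
Tomás ∩ Bob ∩ Beatriz: 08:15–08:45, 12:00–12:45.
Total common minutes: 30 + 45 = 75.

75 minutes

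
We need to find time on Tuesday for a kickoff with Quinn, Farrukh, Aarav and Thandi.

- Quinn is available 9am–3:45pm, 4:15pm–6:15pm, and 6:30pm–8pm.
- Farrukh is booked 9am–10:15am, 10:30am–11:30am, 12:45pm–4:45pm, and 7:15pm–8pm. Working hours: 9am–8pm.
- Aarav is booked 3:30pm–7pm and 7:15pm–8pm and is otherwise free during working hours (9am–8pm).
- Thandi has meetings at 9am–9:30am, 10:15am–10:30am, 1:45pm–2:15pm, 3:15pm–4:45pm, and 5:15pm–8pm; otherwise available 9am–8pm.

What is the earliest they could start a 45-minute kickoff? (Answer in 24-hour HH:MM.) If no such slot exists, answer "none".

Farrukh free within 09:00–20:00: 10:15–10:30, 11:30–12:45, 16:45–19:15.
Aarav free within 09:00–20:00: 09:00–15:30, 19:00–19:15.
Thandi free within 09:00–20:00: 09:30–10:15, 10:30–13:45, 14:15–15:15, 16:45–17:15.
Quinn ∩ Farrukh: 10:15–10:30, 11:30–12:45, 16:45–18:15, 18:30–19:15.
Quinn ∩ Farrukh ∩ Aarav: 10:15–10:30, 11:30–12:45, 19:00–19:15.
Quinn ∩ Farrukh ∩ Aarav ∩ Thandi: 11:30–12:45.
Windows ≥ 45 min: 11:30–12:45.
Earliest such window starts at 11:30.

11:30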